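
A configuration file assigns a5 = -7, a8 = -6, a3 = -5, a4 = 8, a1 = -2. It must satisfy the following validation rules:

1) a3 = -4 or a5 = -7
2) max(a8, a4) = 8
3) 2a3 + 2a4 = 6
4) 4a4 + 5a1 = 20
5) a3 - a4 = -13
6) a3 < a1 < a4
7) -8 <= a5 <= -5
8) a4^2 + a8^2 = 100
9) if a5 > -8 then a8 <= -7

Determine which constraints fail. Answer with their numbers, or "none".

The assignment fails constraints 4 and 9.

1) a3 = -5 ≠ -4, but a5 = -7 = -7 (second disjunct)  ✓
2) max(-6, 8) = 8  ✓
3) 2a3 + 2a4 = 2(-5) + 2(8) = 6  ✓
4) 4a4 + 5a1 = 4(8) + 5(-2) = 22, not 20  ✗
5) a3 - a4 = -5 - 8 = -13  ✓
6) values -5 < -2 < 8  ✓
7) a5 = -7 lies in [-8, -5]  ✓
8) a4^2 + a8^2 = 8^2 + (-6)^2 = 64 + 36 = 100  ✓
9) a5 = -7 > -8, so we need a8 ≤ -7; but a8 = -6 > -7  ✗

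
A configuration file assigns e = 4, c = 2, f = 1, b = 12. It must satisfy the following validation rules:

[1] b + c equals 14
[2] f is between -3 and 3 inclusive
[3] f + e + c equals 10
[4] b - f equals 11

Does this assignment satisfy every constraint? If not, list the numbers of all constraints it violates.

No — constraint 3 is not satisfied.

[1] b + c = 12 + 2 = 14 — holds.
[2] f = 1 lies in [-3, 3] — holds.
[3] f + e + c = 1 + 4 + 2 = 7, not 10 — does not hold.
[4] b - f = 12 - 1 = 11 — holds.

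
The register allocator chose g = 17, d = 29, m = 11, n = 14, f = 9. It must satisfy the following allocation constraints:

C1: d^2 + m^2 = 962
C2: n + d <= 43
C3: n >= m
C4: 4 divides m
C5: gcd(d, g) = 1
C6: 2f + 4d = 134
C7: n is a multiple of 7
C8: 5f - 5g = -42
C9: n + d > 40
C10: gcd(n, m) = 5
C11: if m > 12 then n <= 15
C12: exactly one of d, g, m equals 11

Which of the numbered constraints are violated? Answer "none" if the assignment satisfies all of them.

Constraints 4, 8, 10 are violated.

C1: d^2 + m^2 = 29^2 + 11^2 = 841 + 121 = 962 — satisfied.
C2: n + d = 14 + 29 = 43; 43 ≤ 43 — satisfied.
C3: n = 14, m = 11; 14 ≥ 11 — satisfied.
C4: 11 = 4*2 + 3, so 4 does not divide 11 — violated.
C5: gcd(29, 17) = 1 — satisfied.
C6: 2f + 4d = 2(9) + 4(29) = 134 — satisfied.
C7: 14 / 7 = 2, so 7 divides 14 — satisfied.
C8: 5f - 5g = 5(9) - 5(17) = -40, not -42 — violated.
C9: n + d = 14 + 29 = 43; 43 > 40 — satisfied.
C10: gcd(14, 11) = 1, not 5 — violated.
C11: m = 11, not > 12; antecedent false, conditional vacuously true — satisfied.
C12: d=29, g=17, m=11; 1 of them equals 11 — satisfied.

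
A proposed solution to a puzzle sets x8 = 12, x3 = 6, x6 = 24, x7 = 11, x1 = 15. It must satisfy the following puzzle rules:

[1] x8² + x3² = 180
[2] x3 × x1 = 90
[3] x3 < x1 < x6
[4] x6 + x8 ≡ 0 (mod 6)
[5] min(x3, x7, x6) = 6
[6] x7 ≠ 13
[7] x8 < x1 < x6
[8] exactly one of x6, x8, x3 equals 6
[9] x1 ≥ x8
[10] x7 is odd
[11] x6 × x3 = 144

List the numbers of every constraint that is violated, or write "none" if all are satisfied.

No violations.

[1] x8² + x3² = 12² + 6² = 144 + 36 = 180 — satisfied.
[2] x3 × x1 = 6 × 15 = 90 — satisfied.
[3] values 6 < 15 < 24 — satisfied.
[4] x6 + x8 = 36; 36 mod 6 = 0 — satisfied.
[5] min(6, 11, 24) = 6 — satisfied.
[6] x7 = 11, and 11 ≠ 13 — satisfied.
[7] values 12 < 15 < 24 — satisfied.
[8] x6=24, x8=12, x3=6; 1 of them equals 6 — satisfied.
[9] x1 = 15, x8 = 12; 15 ≥ 12 — satisfied.
[10] x7 = 11 is odd — satisfied.
[11] x6 × x3 = 24 × 6 = 144 — satisfied.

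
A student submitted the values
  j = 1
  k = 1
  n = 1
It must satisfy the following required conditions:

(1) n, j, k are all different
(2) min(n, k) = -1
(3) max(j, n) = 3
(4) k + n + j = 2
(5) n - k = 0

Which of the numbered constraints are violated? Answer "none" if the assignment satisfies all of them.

(1) n = j = 1, not all different  ✘
(2) min(1, 1) = 1, not -1  ✘
(3) max(1, 1) = 1, not 3  ✘
(4) k + n + j = 1 + 1 + 1 = 3, not 2  ✘
(5) n - k = 1 - 1 = 0  ✔

Constraints 1, 2, 3, and 4 do not hold.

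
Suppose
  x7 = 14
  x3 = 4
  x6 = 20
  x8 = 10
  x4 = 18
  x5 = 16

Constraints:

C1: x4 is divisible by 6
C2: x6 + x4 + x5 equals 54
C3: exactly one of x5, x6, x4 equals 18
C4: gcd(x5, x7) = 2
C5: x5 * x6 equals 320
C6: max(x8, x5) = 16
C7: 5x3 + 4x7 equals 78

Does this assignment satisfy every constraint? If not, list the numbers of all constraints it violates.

C1: 18 / 6 = 3, so 6 divides 18 — holds.
C2: x6 + x4 + x5 = 20 + 18 + 16 = 54 — holds.
C3: x5=16, x6=20, x4=18; 1 of them equals 18 — holds.
C4: gcd(16, 14) = 2 — holds.
C5: x5 * x6 = 16 * 20 = 320 — holds.
C6: max(10, 16) = 16 — holds.
C7: 5x3 + 4x7 = 5(4) + 4(14) = 76, not 78 — fails.

Constraint 7 is violated.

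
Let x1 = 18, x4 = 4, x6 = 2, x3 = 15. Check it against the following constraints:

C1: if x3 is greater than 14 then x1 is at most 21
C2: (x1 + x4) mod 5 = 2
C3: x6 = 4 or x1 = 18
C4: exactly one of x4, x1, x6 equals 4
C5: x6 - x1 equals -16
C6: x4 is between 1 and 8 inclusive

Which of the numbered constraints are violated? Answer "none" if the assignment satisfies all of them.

C1: x3 = 15 > 14, so we need x1 ≤ 21; x1 = 18 ≤ 21  holds
C2: x1 + x4 = 22; 22 mod 5 = 2  holds
C3: x6 = 2 ≠ 4, but x1 = 18 = 18 (second disjunct)  holds
C4: x4=4, x1=18, x6=2; 1 of them equals 4  holds
C5: x6 - x1 = 2 - 18 = -16  holds
C6: x4 = 4 lies in [1, 8]  holds

No violations.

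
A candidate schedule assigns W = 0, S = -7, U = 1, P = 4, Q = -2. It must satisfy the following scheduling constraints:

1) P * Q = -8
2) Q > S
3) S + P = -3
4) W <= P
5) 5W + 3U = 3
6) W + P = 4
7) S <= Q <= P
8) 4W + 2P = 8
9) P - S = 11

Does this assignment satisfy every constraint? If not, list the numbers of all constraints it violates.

None — every constraint holds.

1) P * Q = 4 * (-2) = -8  holds
2) Q = -2, S = -7; -2 > -7  holds
3) S + P = -7 + 4 = -3  holds
4) W = 0, P = 4; 0 ≤ 4  holds
5) 5W + 3U = 5(0) + 3(1) = 3  holds
6) W + P = 0 + 4 = 4  holds
7) values -7 <= -2 <= 4  holds
8) 4W + 2P = 4(0) + 2(4) = 8  holds
9) P - S = 4 - (-7) = 11  holds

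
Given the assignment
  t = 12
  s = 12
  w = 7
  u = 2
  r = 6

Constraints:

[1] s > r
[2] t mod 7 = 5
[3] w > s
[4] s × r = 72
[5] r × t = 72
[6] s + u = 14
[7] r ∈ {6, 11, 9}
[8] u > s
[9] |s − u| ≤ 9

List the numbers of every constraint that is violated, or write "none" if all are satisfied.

[1] s = 12, r = 6; 12 > 6  true
[2] 12 mod 7 = 5  true
[3] w = 7, s = 12; 7 ≤ 12 (want >)  false
[4] s × r = 12 × 6 = 72  true
[5] r × t = 6 × 12 = 72  true
[6] s + u = 12 + 2 = 14  true
[7] r = 6 is in {6, 11, 9}  true
[8] u = 2, s = 12; 2 ≤ 12 (want >)  false
[9] |12 − 2| = 10; 10 > 9, exceeds bound 9  false

The assignment fails constraints 3, 8, and 9.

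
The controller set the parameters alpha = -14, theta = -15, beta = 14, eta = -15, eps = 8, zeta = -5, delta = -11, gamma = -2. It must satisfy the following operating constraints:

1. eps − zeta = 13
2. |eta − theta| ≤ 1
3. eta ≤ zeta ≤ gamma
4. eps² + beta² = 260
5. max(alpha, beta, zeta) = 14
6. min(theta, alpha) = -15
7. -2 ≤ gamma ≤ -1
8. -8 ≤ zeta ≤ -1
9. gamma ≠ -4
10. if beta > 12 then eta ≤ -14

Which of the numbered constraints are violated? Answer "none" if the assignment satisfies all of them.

1. eps − zeta = 8 − (-5) = 13 — OK.
2. |-15 − (-15)| = 0; 0 ≤ 1 — OK.
3. values -15 ≤ -5 ≤ -2 — OK.
4. eps² + beta² = 8² + 14² = 64 + 196 = 260 — OK.
5. max(-14, 14, -5) = 14 — OK.
6. min(-15, -14) = -15 — OK.
7. gamma = -2 lies in [-2, -1] — OK.
8. zeta = -5 lies in [-8, -1] — OK.
9. gamma = -2, and -2 ≠ -4 — OK.
10. beta = 14 > 12, so we need eta ≤ -14; eta = -15 ≤ -14 — OK.

The assignment satisfies every constraint.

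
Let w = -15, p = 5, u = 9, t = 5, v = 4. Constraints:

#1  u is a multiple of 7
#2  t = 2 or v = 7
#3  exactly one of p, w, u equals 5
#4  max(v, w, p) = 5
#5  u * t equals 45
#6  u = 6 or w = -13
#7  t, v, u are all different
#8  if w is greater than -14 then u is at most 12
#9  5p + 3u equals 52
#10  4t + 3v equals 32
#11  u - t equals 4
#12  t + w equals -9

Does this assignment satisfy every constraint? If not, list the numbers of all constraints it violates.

#1 9 = 7*1 + 2, so 7 does not divide 9  FAIL
#2 t = 5 ≠ 2 and v = 4 ≠ 7; both disjuncts false  FAIL
#3 p=5, w=-15, u=9; 1 of them equals 5  OK
#4 max(4, -15, 5) = 5  OK
#5 u * t = 9 * 5 = 45  OK
#6 u = 9 ≠ 6 and w = -15 ≠ -13; both disjuncts false  FAIL
#7 values 5, 4, 9 are pairwise distinct  OK
#8 w = -15, not > -14; antecedent false, conditional vacuously true  OK
#9 5p + 3u = 5(5) + 3(9) = 52  OK
#10 4t + 3v = 4(5) + 3(4) = 32  OK
#11 u - t = 9 - 5 = 4  OK
#12 t + w = 5 + (-15) = -10, not -9  FAIL

Constraints 1, 2, 6, and 12 are violated.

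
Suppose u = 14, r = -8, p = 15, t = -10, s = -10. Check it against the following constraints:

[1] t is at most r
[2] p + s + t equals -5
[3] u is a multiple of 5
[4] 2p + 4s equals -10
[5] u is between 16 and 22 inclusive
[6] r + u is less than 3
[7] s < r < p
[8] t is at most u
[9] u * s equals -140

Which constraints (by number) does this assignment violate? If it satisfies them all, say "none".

No — constraints 3, 5, and 6 are not satisfied.

[1] t = -10, r = -8; -10 ≤ -8 — satisfied.
[2] p + s + t = 15 + (-10) + (-10) = -5 — satisfied.
[3] 14 = 5*2 + 4, so 5 does not divide 14 — violated.
[4] 2p + 4s = 2(15) + 4(-10) = -10 — satisfied.
[5] u = 14 is outside [16, 22] — violated.
[6] r + u = -8 + 14 = 6; 6 ≥ 3, bound 3 not met — violated.
[7] values -10 < -8 < 15 — satisfied.
[8] t = -10, u = 14; -10 ≤ 14 — satisfied.
[9] u * s = 14 * (-10) = -140 — satisfied.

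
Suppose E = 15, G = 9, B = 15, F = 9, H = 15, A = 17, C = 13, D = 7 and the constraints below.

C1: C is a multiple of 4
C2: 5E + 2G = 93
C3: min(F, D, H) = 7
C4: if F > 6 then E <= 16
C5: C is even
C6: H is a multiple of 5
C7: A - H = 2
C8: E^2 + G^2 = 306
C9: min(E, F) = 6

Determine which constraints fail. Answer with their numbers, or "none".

No — constraints 1, 5, 9 are not satisfied.

C1: 13 = 4*3 + 1, so 4 does not divide 13  FAIL
C2: 5E + 2G = 5(15) + 2(9) = 93  OK
C3: min(9, 7, 15) = 7  OK
C4: F = 9 > 6, so we need E ≤ 16; E = 15 ≤ 16  OK
C5: C = 13 is odd  FAIL
C6: 15 / 5 = 3, so 5 divides 15  OK
C7: A - H = 17 - 15 = 2  OK
C8: E^2 + G^2 = 15^2 + 9^2 = 225 + 81 = 306  OK
C9: min(15, 9) = 9, not 6  FAIL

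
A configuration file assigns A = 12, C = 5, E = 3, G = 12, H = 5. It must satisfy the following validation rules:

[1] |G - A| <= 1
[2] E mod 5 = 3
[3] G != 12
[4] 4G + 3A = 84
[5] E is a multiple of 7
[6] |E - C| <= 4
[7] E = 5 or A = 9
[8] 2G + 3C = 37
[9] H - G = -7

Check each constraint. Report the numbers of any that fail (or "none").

[1] |12 - 12| = 0; 0 ≤ 1  ✔
[2] 3 mod 5 = 3  ✔
[3] G = 12, but 12 is required to differ  ✘
[4] 4G + 3A = 4(12) + 3(12) = 84  ✔
[5] 3 = 7*0 + 3, so 7 does not divide 3  ✘
[6] |3 - 5| = 2; 2 ≤ 4  ✔
[7] E = 3 ≠ 5 and A = 12 ≠ 9; both disjuncts false  ✘
[8] 2G + 3C = 2(12) + 3(5) = 39, not 37  ✘
[9] H - G = 5 - 12 = -7  ✔

Constraints 3, 5, 7, and 8 are violated.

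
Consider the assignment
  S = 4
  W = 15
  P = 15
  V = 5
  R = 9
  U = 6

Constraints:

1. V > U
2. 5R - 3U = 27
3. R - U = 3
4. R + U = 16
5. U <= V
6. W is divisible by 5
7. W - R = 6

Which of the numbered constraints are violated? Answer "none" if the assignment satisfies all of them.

No — constraints 1, 4, and 5 are not satisfied.

1. V = 5, U = 6; 5 ≤ 6 (want >) — fails.
2. 5R - 3U = 5(9) - 3(6) = 27 — holds.
3. R - U = 9 - 6 = 3 — holds.
4. R + U = 9 + 6 = 15, not 16 — fails.
5. U = 6, V = 5; 6 > 5 (want ≤) — fails.
6. 15 / 5 = 3, so 5 divides 15 — holds.
7. W - R = 15 - 9 = 6 — holds.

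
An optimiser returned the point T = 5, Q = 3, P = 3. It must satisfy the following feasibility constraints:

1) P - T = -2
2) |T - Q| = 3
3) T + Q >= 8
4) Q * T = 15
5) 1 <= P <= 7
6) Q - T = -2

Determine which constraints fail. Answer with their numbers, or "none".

Violated: 2.

1) P - T = 3 - 5 = -2 — holds.
2) |5 - 3| = 2, not 3 — fails.
3) T + Q = 5 + 3 = 8; 8 ≥ 8 — holds.
4) Q * T = 3 * 5 = 15 — holds.
5) P = 3 lies in [1, 7] — holds.
6) Q - T = 3 - 5 = -2 — holds.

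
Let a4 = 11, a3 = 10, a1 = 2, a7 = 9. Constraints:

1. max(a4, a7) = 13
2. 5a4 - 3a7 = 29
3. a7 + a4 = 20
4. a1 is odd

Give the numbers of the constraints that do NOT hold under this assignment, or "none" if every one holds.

1. max(11, 9) = 11, not 13  fails
2. 5a4 - 3a7 = 5(11) - 3(9) = 28, not 29  fails
3. a7 + a4 = 9 + 11 = 20  holds
4. a1 = 2 is even  fails

The assignment fails constraints 1, 2, 4.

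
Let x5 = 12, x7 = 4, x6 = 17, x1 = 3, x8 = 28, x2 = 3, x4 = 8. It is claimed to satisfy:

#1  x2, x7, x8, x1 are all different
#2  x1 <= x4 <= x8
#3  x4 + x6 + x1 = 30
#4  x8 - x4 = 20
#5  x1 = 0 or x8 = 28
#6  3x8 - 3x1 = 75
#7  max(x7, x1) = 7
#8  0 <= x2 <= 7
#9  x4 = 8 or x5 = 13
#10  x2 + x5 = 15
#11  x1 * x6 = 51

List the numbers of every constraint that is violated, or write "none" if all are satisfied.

#1 x2 = x1 = 3, not all different — violated.
#2 values 3 <= 8 <= 28 — OK.
#3 x4 + x6 + x1 = 8 + 17 + 3 = 28, not 30 — violated.
#4 x8 - x4 = 28 - 8 = 20 — OK.
#5 x1 = 3 ≠ 0, but x8 = 28 = 28 (second disjunct) — OK.
#6 3x8 - 3x1 = 3(28) - 3(3) = 75 — OK.
#7 max(4, 3) = 4, not 7 — violated.
#8 x2 = 3 lies in [0, 7] — OK.
#9 x4 = 8 = 8 (first disjunct) — OK.
#10 x2 + x5 = 3 + 12 = 15 — OK.
#11 x1 * x6 = 3 * 17 = 51 — OK.

Constraints 1, 3, and 7 do not hold.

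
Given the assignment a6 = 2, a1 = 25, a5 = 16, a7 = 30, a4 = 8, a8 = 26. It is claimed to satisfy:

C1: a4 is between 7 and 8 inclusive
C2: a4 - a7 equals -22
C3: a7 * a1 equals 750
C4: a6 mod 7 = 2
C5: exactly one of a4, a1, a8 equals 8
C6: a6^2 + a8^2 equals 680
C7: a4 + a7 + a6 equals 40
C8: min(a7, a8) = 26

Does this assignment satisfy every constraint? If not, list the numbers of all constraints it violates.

C1: a4 = 8 lies in [7, 8]  holds
C2: a4 - a7 = 8 - 30 = -22  holds
C3: a7 * a1 = 30 * 25 = 750  holds
C4: 2 mod 7 = 2  holds
C5: a4=8, a1=25, a8=26; 1 of them equals 8  holds
C6: a6^2 + a8^2 = 2^2 + 26^2 = 4 + 676 = 680  holds
C7: a4 + a7 + a6 = 8 + 30 + 2 = 40  holds
C8: min(30, 26) = 26  holds

No violations.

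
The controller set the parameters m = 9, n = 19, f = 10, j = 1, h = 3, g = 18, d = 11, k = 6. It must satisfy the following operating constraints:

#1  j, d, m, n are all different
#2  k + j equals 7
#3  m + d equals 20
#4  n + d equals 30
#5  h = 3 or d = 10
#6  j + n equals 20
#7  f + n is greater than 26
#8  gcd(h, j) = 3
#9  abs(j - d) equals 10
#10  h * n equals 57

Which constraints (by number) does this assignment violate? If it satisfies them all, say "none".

Violated: 8.

#1 values 1, 11, 9, 19 are pairwise distinct  ✓
#2 k + j = 6 + 1 = 7  ✓
#3 m + d = 9 + 11 = 20  ✓
#4 n + d = 19 + 11 = 30  ✓
#5 h = 3 = 3 (first disjunct)  ✓
#6 j + n = 1 + 19 = 20  ✓
#7 f + n = 10 + 19 = 29; 29 > 26  ✓
#8 gcd(3, 1) = 1, not 3  ✗
#9 abs(1 - 11) = 10  ✓
#10 h * n = 3 * 19 = 57  ✓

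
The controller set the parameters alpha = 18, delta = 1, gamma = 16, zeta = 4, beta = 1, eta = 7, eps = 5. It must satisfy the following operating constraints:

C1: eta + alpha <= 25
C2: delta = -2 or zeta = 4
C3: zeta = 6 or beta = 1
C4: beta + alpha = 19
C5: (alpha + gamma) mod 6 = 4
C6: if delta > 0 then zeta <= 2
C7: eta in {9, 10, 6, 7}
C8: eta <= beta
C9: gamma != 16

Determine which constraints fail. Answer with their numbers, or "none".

Violated: 6, 8, 9.

C1: eta + alpha = 7 + 18 = 25; 25 ≤ 25 — holds.
C2: delta = 1 ≠ -2, but zeta = 4 = 4 (second disjunct) — holds.
C3: zeta = 4 ≠ 6, but beta = 1 = 1 (second disjunct) — holds.
C4: beta + alpha = 1 + 18 = 19 — holds.
C5: alpha + gamma = 34; 34 mod 6 = 4 — holds.
C6: delta = 1 > 0, so we need zeta ≤ 2; but zeta = 4 > 2 — does not hold.
C7: eta = 7 is in {9, 10, 6, 7} — holds.
C8: eta = 7, beta = 1; 7 > 1 (want ≤) — does not hold.
C9: gamma = 16, but 16 is required to differ — does not hold.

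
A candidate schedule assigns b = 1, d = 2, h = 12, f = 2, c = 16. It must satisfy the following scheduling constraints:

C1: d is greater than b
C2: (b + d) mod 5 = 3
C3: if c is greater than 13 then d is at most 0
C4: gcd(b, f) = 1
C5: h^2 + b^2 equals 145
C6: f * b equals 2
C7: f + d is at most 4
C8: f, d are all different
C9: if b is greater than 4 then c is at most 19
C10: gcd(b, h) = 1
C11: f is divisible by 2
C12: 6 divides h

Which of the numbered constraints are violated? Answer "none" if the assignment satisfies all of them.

Violated: 3 and 8.

C1: d = 2, b = 1; 2 > 1 — holds.
C2: b + d = 3; 3 mod 5 = 3 — holds.
C3: c = 16 > 13, so we need d ≤ 0; but d = 2 > 0 — does not hold.
C4: gcd(1, 2) = 1 — holds.
C5: h^2 + b^2 = 12^2 + 1^2 = 144 + 1 = 145 — holds.
C6: f * b = 2 * 1 = 2 — holds.
C7: f + d = 2 + 2 = 4; 4 ≤ 4 — holds.
C8: f = d = 2, not all different — does not hold.
C9: b = 1, not > 4; antecedent false, conditional vacuously true — holds.
C10: gcd(1, 12) = 1 — holds.
C11: 2 / 2 = 1, so 2 divides 2 — holds.
C12: 12 / 6 = 2, so 6 divides 12 — holds.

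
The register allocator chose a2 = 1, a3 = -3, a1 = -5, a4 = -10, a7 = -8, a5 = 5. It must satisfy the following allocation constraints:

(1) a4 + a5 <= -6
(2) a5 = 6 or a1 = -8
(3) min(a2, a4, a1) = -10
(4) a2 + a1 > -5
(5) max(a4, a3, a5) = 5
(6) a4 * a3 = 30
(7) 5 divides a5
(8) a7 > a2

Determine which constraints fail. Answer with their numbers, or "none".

(1) a4 + a5 = -10 + 5 = -5; -5 > -6, bound -6 not met  fails
(2) a5 = 5 ≠ 6 and a1 = -5 ≠ -8; both disjuncts false  fails
(3) min(1, -10, -5) = -10  holds
(4) a2 + a1 = 1 + (-5) = -4; -4 > -5  holds
(5) max(-10, -3, 5) = 5  holds
(6) a4 * a3 = -10 * (-3) = 30  holds
(7) 5 / 5 = 1, so 5 divides 5  holds
(8) a7 = -8, a2 = 1; -8 ≤ 1 (want >)  fails

No — constraints 1, 2, and 8 are not satisfied.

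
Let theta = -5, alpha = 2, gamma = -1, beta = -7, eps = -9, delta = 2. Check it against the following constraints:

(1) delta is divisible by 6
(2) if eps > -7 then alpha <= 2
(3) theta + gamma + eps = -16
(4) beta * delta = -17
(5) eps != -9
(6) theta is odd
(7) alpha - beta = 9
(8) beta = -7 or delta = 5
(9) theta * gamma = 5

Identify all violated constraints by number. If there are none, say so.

No — constraints 1, 3, 4, and 5 are not satisfied.

(1) 2 = 6*0 + 2, so 6 does not divide 2  ✗
(2) eps = -9, not > -7; antecedent false, conditional vacuously true  ✓
(3) theta + gamma + eps = -5 + (-1) + (-9) = -15, not -16  ✗
(4) beta * delta = -7 * 2 = -14, not -17  ✗
(5) eps = -9, but -9 is required to differ  ✗
(6) theta = -5 is odd  ✓
(7) alpha - beta = 2 - (-7) = 9  ✓
(8) beta = -7 = -7 (first disjunct)  ✓
(9) theta * gamma = -5 * (-1) = 5  ✓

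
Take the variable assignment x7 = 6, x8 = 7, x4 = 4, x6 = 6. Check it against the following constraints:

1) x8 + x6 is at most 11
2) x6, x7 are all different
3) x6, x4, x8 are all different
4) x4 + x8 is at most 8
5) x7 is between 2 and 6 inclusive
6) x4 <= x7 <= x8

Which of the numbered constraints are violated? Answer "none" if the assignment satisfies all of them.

No — constraints 1, 2, and 4 are not satisfied.

1) x8 + x6 = 7 + 6 = 13; 13 > 11, bound 11 not met  ✗
2) x6 = x7 = 6, not all different  ✗
3) values 6, 4, 7 are pairwise distinct  ✓
4) x4 + x8 = 4 + 7 = 11; 11 > 8, bound 8 not met  ✗
5) x7 = 6 lies in [2, 6]  ✓
6) values 4 <= 6 <= 7  ✓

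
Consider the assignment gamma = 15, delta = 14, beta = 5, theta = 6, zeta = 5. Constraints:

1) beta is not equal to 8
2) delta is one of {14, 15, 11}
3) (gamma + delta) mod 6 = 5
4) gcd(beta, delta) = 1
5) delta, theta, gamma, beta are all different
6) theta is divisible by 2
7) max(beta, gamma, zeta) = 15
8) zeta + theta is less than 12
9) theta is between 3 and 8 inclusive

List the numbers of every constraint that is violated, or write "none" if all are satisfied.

1) beta = 5, and 5 ≠ 8 — holds.
2) delta = 14 is in {14, 15, 11} — holds.
3) gamma + delta = 29; 29 mod 6 = 5 — holds.
4) gcd(5, 14) = 1 — holds.
5) values 14, 6, 15, 5 are pairwise distinct — holds.
6) 6 / 2 = 3, so 2 divides 6 — holds.
7) max(5, 15, 5) = 15 — holds.
8) zeta + theta = 5 + 6 = 11; 11 < 12 — holds.
9) theta = 6 lies in [3, 8] — holds.

All constraints are satisfied.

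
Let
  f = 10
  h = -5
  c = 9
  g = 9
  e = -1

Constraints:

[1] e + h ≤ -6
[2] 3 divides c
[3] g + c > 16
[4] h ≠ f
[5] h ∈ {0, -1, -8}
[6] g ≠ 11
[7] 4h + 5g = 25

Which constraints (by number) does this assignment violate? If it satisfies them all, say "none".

No — constraint 5 is not satisfied.

[1] e + h = -1 + (-5) = -6; -6 ≤ -6 — satisfied.
[2] 9 / 3 = 3, so 3 divides 9 — satisfied.
[3] g + c = 9 + 9 = 18; 18 > 16 — satisfied.
[4] h = -5, f = 10; distinct — satisfied.
[5] h = -5 is not in {0, -1, -8} — violated.
[6] g = 9, and 9 ≠ 11 — satisfied.
[7] 4h + 5g = 4(-5) + 5(9) = 25 — satisfied.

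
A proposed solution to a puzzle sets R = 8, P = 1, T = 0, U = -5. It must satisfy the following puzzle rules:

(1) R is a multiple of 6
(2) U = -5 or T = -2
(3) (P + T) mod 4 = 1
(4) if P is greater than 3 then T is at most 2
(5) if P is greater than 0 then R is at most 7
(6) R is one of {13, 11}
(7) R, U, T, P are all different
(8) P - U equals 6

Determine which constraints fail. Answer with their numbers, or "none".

Violated: 1, 5, and 6.

(1) 8 = 6*1 + 2, so 6 does not divide 8 — does not hold.
(2) U = -5 = -5 (first disjunct) — holds.
(3) P + T = 1; 1 mod 4 = 1 — holds.
(4) P = 1, not > 3; antecedent false, conditional vacuously true — holds.
(5) P = 1 > 0, so we need R ≤ 7; but R = 8 > 7 — does not hold.
(6) R = 8 is not in {13, 11} — does not hold.
(7) values 8, -5, 0, 1 are pairwise distinct — holds.
(8) P - U = 1 - (-5) = 6 — holds.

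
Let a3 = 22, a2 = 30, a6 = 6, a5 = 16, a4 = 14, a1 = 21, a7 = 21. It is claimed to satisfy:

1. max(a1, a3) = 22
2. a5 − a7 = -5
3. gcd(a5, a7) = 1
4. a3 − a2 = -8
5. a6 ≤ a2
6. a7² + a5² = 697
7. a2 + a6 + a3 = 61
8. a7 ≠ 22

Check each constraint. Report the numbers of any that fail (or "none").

No — constraint 7 is not satisfied.

1. max(21, 22) = 22  ✓
2. a5 − a7 = 16 − 21 = -5  ✓
3. gcd(16, 21) = 1  ✓
4. a3 − a2 = 22 − 30 = -8  ✓
5. a6 = 6, a2 = 30; 6 ≤ 30  ✓
6. a7² + a5² = 21² + 16² = 441 + 256 = 697  ✓
7. a2 + a6 + a3 = 30 + 6 + 22 = 58, not 61  ✗
8. a7 = 21, and 21 ≠ 22  ✓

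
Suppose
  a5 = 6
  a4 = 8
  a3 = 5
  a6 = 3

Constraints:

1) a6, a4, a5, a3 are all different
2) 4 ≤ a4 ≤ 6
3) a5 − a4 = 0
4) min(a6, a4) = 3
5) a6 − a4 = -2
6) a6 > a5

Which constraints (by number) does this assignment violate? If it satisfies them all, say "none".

Constraints 2, 3, 5, and 6 are violated.

1) values 3, 8, 6, 5 are pairwise distinct — OK.
2) a4 = 8 is outside [4, 6] — violated.
3) a5 − a4 = 6 − 8 = -2, not 0 — violated.
4) min(3, 8) = 3 — OK.
5) a6 − a4 = 3 − 8 = -5, not -2 — violated.
6) a6 = 3, a5 = 6; 3 ≤ 6 (want >) — violated.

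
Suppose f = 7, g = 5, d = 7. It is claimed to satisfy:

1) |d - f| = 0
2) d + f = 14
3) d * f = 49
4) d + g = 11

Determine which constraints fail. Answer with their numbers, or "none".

No — constraint 4 is not satisfied.

1) |7 - 7| = 0 — holds.
2) d + f = 7 + 7 = 14 — holds.
3) d * f = 7 * 7 = 49 — holds.
4) d + g = 7 + 5 = 12, not 11 — does not hold.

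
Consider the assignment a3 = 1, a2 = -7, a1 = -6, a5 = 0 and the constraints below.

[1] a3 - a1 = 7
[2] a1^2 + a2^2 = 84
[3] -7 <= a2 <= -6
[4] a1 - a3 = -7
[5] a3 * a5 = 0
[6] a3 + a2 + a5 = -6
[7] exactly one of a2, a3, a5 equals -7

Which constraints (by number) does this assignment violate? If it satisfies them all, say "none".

[1] a3 - a1 = 1 - (-6) = 7 — holds.
[2] a1^2 + a2^2 = (-6)^2 + (-7)^2 = 36 + 49 = 85, not 84 — does not hold.
[3] a2 = -7 lies in [-7, -6] — holds.
[4] a1 - a3 = -6 - 1 = -7 — holds.
[5] a3 * a5 = 1 * 0 = 0 — holds.
[6] a3 + a2 + a5 = 1 + (-7) + 0 = -6 — holds.
[7] a2=-7, a3=1, a5=0; 1 of them equals -7 — holds.

No — constraint 2 is not satisfied.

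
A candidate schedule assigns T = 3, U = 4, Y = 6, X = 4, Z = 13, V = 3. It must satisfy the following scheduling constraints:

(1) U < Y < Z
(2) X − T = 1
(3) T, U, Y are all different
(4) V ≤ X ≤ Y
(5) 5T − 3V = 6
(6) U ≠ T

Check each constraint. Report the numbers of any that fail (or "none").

No violations.

(1) values 4 < 6 < 13  OK
(2) X − T = 4 − 3 = 1  OK
(3) values 3, 4, 6 are pairwise distinct  OK
(4) values 3 ≤ 4 ≤ 6  OK
(5) 5T − 3V = 5(3) − 3(3) = 6  OK
(6) U = 4, T = 3; distinct  OK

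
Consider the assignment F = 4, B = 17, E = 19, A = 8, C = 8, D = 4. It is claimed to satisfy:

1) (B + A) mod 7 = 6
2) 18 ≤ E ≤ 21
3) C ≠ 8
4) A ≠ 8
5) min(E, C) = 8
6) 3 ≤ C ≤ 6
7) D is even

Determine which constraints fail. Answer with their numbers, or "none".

1) B + A = 25; 25 mod 7 = 4, not 6 — violated.
2) E = 19 lies in [18, 21] — OK.
3) C = 8, but 8 is required to differ — violated.
4) A = 8, but 8 is required to differ — violated.
5) min(19, 8) = 8 — OK.
6) C = 8 is outside [3, 6] — violated.
7) D = 4 is even — OK.

Constraints 1, 3, 4, 6 are violated.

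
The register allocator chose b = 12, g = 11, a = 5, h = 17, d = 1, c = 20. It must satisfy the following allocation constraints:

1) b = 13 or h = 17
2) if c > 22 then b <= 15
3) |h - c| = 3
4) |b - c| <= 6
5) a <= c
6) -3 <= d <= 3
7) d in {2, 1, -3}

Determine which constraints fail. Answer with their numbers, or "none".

Constraint 4 is violated.

1) b = 12 ≠ 13, but h = 17 = 17 (second disjunct)  yes
2) c = 20, not > 22; antecedent false, conditional vacuously true  yes
3) |17 - 20| = 3  yes
4) |12 - 20| = 8; 8 > 6, exceeds bound 6  no
5) a = 5, c = 20; 5 ≤ 20  yes
6) d = 1 lies in [-3, 3]  yes
7) d = 1 is in {2, 1, -3}  yes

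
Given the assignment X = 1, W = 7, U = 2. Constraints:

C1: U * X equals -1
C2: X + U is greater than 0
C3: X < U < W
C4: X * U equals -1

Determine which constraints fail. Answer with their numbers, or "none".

No — constraints 1 and 4 are not satisfied.

C1: U * X = 2 * 1 = 2, not -1 — violated.
C2: X + U = 1 + 2 = 3; 3 > 0 — OK.
C3: values 1 < 2 < 7 — OK.
C4: X * U = 1 * 2 = 2, not -1 — violated.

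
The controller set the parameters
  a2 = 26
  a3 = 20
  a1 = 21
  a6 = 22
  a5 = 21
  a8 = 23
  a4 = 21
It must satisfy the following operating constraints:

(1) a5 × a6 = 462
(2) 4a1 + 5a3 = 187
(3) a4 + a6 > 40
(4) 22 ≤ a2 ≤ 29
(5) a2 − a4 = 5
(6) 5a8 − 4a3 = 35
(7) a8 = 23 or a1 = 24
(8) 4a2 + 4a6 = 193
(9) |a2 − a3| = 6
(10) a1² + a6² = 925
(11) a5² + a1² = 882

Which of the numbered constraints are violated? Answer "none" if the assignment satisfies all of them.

(1) a5 × a6 = 21 × 22 = 462 — OK.
(2) 4a1 + 5a3 = 4(21) + 5(20) = 184, not 187 — violated.
(3) a4 + a6 = 21 + 22 = 43; 43 > 40 — OK.
(4) a2 = 26 lies in [22, 29] — OK.
(5) a2 − a4 = 26 − 21 = 5 — OK.
(6) 5a8 − 4a3 = 5(23) − 4(20) = 35 — OK.
(7) a8 = 23 = 23 (first disjunct) — OK.
(8) 4a2 + 4a6 = 4(26) + 4(22) = 192, not 193 — violated.
(9) |26 − 20| = 6 — OK.
(10) a1² + a6² = 21² + 22² = 441 + 484 = 925 — OK.
(11) a5² + a1² = 21² + 21² = 441 + 441 = 882 — OK.

Constraints 2, 8 are violated.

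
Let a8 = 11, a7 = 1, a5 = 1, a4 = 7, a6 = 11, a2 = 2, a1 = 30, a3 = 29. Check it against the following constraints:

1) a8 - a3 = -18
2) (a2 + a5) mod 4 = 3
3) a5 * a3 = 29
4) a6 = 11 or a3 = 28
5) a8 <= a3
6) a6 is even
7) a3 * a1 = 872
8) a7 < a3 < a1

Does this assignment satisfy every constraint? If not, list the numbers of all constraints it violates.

1) a8 - a3 = 11 - 29 = -18 — satisfied.
2) a2 + a5 = 3; 3 mod 4 = 3 — satisfied.
3) a5 * a3 = 1 * 29 = 29 — satisfied.
4) a6 = 11 = 11 (first disjunct) — satisfied.
5) a8 = 11, a3 = 29; 11 ≤ 29 — satisfied.
6) a6 = 11 is odd — violated.
7) a3 * a1 = 29 * 30 = 870, not 872 — violated.
8) values 1 < 29 < 30 — satisfied.

Constraints 6 and 7 do not hold.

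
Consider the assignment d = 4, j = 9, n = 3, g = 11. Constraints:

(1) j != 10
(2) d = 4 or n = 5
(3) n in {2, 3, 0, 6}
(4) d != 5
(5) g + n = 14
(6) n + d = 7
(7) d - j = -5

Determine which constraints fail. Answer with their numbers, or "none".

(1) j = 9, and 9 ≠ 10  true
(2) d = 4 = 4 (first disjunct)  true
(3) n = 3 is in {2, 3, 0, 6}  true
(4) d = 4, and 4 ≠ 5  true
(5) g + n = 11 + 3 = 14  true
(6) n + d = 3 + 4 = 7  true
(7) d - j = 4 - 9 = -5  true

The assignment satisfies every constraint.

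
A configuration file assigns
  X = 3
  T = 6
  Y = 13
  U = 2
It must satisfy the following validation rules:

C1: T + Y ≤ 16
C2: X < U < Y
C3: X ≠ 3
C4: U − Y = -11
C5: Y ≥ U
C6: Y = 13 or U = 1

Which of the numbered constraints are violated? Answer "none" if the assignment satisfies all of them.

C1: T + Y = 6 + 13 = 19; 19 > 16, bound 16 not met — does not hold.
C2: values 3, 2, 13; X = 3 is not < U = 2 — does not hold.
C3: X = 3, but 3 is required to differ — does not hold.
C4: U − Y = 2 − 13 = -11 — holds.
C5: Y = 13, U = 2; 13 ≥ 2 — holds.
C6: Y = 13 = 13 (first disjunct) — holds.

Constraints 1, 2, 3 are violated.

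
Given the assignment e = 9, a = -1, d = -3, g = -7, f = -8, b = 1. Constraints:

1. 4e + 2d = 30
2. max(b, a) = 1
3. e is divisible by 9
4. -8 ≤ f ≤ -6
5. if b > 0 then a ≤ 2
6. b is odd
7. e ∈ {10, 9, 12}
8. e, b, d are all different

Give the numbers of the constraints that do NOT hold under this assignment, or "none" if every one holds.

1. 4e + 2d = 4(9) + 2(-3) = 30 — holds.
2. max(1, -1) = 1 — holds.
3. 9 / 9 = 1, so 9 divides 9 — holds.
4. f = -8 lies in [-8, -6] — holds.
5. b = 1 > 0, so we need a ≤ 2; a = -1 ≤ 2 — holds.
6. b = 1 is odd — holds.
7. e = 9 is in {10, 9, 12} — holds.
8. values 9, 1, -3 are pairwise distinct — holds.

The assignment satisfies every constraint.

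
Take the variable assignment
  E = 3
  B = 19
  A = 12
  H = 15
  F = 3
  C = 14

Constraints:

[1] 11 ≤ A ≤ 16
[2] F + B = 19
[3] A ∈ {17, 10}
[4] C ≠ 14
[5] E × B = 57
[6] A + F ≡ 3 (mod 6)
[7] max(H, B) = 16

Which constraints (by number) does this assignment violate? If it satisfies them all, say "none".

[1] A = 12 lies in [11, 16] — holds.
[2] F + B = 3 + 19 = 22, not 19 — does not hold.
[3] A = 12 is not in {17, 10} — does not hold.
[4] C = 14, but 14 is required to differ — does not hold.
[5] E × B = 3 × 19 = 57 — holds.
[6] A + F = 15; 15 mod 6 = 3 — holds.
[7] max(15, 19) = 19, not 16 — does not hold.

Constraints 2, 3, 4, 7 do not hold.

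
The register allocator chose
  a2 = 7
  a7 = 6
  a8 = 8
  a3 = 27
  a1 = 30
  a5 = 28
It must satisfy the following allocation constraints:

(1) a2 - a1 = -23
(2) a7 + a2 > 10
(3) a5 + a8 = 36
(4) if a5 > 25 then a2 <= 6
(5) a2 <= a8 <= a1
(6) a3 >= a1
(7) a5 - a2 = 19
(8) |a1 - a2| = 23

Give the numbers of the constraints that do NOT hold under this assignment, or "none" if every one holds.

(1) a2 - a1 = 7 - 30 = -23  ✓
(2) a7 + a2 = 6 + 7 = 13; 13 > 10  ✓
(3) a5 + a8 = 28 + 8 = 36  ✓
(4) a5 = 28 > 25, so we need a2 ≤ 6; but a2 = 7 > 6  ✗
(5) values 7 <= 8 <= 30  ✓
(6) a3 = 27, a1 = 30; 27 < 30 (want ≥)  ✗
(7) a5 - a2 = 28 - 7 = 21, not 19  ✗
(8) |30 - 7| = 23  ✓

No — constraints 4, 6, and 7 are not satisfied.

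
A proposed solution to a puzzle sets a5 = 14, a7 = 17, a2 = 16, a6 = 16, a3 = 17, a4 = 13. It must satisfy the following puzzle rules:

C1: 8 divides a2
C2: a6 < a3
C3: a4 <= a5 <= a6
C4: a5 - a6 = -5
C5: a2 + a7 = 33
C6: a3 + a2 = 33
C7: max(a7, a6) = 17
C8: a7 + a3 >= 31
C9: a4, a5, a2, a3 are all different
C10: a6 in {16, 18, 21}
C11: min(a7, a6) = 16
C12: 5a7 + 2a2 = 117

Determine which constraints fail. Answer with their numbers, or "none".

Constraint 4 does not hold.

C1: 16 / 8 = 2, so 8 divides 16 — OK.
C2: a6 = 16, a3 = 17; 16 < 17 — OK.
C3: values 13 <= 14 <= 16 — OK.
C4: a5 - a6 = 14 - 16 = -2, not -5 — violated.
C5: a2 + a7 = 16 + 17 = 33 — OK.
C6: a3 + a2 = 17 + 16 = 33 — OK.
C7: max(17, 16) = 17 — OK.
C8: a7 + a3 = 17 + 17 = 34; 34 ≥ 31 — OK.
C9: values 13, 14, 16, 17 are pairwise distinct — OK.
C10: a6 = 16 is in {16, 18, 21} — OK.
C11: min(17, 16) = 16 — OK.
C12: 5a7 + 2a2 = 5(17) + 2(16) = 117 — OK.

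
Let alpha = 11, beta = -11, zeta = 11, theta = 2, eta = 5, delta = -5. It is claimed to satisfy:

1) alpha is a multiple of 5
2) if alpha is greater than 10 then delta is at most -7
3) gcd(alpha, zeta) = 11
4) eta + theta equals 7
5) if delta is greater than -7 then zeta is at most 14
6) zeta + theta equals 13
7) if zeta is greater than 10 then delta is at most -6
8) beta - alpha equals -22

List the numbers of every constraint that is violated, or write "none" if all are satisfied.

1) 11 = 5*2 + 1, so 5 does not divide 11  fails
2) alpha = 11 > 10, so we need delta ≤ -7; but delta = -5 > -7  fails
3) gcd(11, 11) = 11  holds
4) eta + theta = 5 + 2 = 7  holds
5) delta = -5 > -7, so we need zeta ≤ 14; zeta = 11 ≤ 14  holds
6) zeta + theta = 11 + 2 = 13  holds
7) zeta = 11 > 10, so we need delta ≤ -6; but delta = -5 > -6  fails
8) beta - alpha = -11 - 11 = -22  holds

Constraints 1, 2, and 7 are violated.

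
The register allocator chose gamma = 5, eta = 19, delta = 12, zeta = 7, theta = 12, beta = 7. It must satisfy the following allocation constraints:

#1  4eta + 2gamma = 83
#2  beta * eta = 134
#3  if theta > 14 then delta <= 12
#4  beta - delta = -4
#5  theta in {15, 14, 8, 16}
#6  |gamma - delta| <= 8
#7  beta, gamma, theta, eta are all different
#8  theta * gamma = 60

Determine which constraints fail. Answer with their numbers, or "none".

#1 4eta + 2gamma = 4(19) + 2(5) = 86, not 83 — does not hold.
#2 beta * eta = 7 * 19 = 133, not 134 — does not hold.
#3 theta = 12, not > 14; antecedent false, conditional vacuously true — holds.
#4 beta - delta = 7 - 12 = -5, not -4 — does not hold.
#5 theta = 12 is not in {15, 14, 8, 16} — does not hold.
#6 |5 - 12| = 7; 7 ≤ 8 — holds.
#7 values 7, 5, 12, 19 are pairwise distinct — holds.
#8 theta * gamma = 12 * 5 = 60 — holds.

The assignment fails constraints 1, 2, 4, and 5.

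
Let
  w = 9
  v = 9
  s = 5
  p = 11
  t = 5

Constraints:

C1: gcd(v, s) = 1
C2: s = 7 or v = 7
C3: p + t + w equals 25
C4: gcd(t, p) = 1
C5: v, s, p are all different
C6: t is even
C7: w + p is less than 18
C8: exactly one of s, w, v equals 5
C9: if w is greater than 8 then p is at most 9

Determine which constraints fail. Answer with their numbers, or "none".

Constraints 2, 6, 7, and 9 are violated.

C1: gcd(9, 5) = 1  ✔
C2: s = 5 ≠ 7 and v = 9 ≠ 7; both disjuncts false  ✘
C3: p + t + w = 11 + 5 + 9 = 25  ✔
C4: gcd(5, 11) = 1  ✔
C5: values 9, 5, 11 are pairwise distinct  ✔
C6: t = 5 is odd  ✘
C7: w + p = 9 + 11 = 20; 20 ≥ 18, bound 18 not met  ✘
C8: s=5, w=9, v=9; 1 of them equals 5  ✔
C9: w = 9 > 8, so we need p ≤ 9; but p = 11 > 9  ✘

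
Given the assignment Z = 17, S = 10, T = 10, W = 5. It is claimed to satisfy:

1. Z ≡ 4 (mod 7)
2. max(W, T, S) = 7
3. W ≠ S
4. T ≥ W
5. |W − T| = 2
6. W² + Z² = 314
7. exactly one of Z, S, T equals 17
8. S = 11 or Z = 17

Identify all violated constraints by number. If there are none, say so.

1. 17 mod 7 = 3, not 4  fails
2. max(5, 10, 10) = 10, not 7  fails
3. W = 5, S = 10; distinct  holds
4. T = 10, W = 5; 10 ≥ 5  holds
5. |5 − 10| = 5, not 2  fails
6. W² + Z² = 5² + 17² = 25 + 289 = 314  holds
7. Z=17, S=10, T=10; 1 of them equals 17  holds
8. S = 10 ≠ 11, but Z = 17 = 17 (second disjunct)  holds

Violated: 1, 2, and 5.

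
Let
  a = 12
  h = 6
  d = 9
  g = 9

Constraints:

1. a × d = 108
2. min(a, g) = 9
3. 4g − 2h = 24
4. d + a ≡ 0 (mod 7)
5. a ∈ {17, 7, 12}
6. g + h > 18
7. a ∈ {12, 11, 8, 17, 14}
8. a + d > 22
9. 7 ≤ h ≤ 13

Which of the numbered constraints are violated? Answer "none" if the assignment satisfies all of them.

Violated: 6, 8, and 9.

1. a × d = 12 × 9 = 108  OK
2. min(12, 9) = 9  OK
3. 4g − 2h = 4(9) − 2(6) = 24  OK
4. d + a = 21; 21 mod 7 = 0  OK
5. a = 12 is in {17, 7, 12}  OK
6. g + h = 9 + 6 = 15; 15 ≤ 18, bound 18 not met  FAIL
7. a = 12 is in {12, 11, 8, 17, 14}  OK
8. a + d = 12 + 9 = 21; 21 ≤ 22, bound 22 not met  FAIL
9. h = 6 is outside [7, 13]  FAIL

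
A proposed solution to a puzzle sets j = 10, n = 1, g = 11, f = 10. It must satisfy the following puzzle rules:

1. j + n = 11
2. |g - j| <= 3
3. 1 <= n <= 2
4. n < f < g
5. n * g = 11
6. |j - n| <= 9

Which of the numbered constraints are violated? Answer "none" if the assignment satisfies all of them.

1. j + n = 10 + 1 = 11 — holds.
2. |11 - 10| = 1; 1 ≤ 3 — holds.
3. n = 1 lies in [1, 2] — holds.
4. values 1 < 10 < 11 — holds.
5. n * g = 1 * 11 = 11 — holds.
6. |10 - 1| = 9; 9 ≤ 9 — holds.

All constraints are satisfied.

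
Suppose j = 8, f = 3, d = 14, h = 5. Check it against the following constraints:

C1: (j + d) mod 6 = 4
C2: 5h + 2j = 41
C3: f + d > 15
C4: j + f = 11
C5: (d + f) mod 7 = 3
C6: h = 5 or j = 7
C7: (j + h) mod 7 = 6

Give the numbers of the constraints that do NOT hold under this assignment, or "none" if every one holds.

C1: j + d = 22; 22 mod 6 = 4 — OK.
C2: 5h + 2j = 5(5) + 2(8) = 41 — OK.
C3: f + d = 3 + 14 = 17; 17 > 15 — OK.
C4: j + f = 8 + 3 = 11 — OK.
C5: d + f = 17; 17 mod 7 = 3 — OK.
C6: h = 5 = 5 (first disjunct) — OK.
C7: j + h = 13; 13 mod 7 = 6 — OK.

Yes — all constraints hold.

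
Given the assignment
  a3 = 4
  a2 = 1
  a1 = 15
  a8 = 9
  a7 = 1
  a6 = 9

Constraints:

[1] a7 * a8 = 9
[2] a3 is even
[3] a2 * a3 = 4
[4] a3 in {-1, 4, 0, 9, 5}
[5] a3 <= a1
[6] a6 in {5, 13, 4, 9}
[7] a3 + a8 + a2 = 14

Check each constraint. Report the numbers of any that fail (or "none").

[1] a7 * a8 = 1 * 9 = 9 — OK.
[2] a3 = 4 is even — OK.
[3] a2 * a3 = 1 * 4 = 4 — OK.
[4] a3 = 4 is in {-1, 4, 0, 9, 5} — OK.
[5] a3 = 4, a1 = 15; 4 ≤ 15 — OK.
[6] a6 = 9 is in {5, 13, 4, 9} — OK.
[7] a3 + a8 + a2 = 4 + 9 + 1 = 14 — OK.

No violations.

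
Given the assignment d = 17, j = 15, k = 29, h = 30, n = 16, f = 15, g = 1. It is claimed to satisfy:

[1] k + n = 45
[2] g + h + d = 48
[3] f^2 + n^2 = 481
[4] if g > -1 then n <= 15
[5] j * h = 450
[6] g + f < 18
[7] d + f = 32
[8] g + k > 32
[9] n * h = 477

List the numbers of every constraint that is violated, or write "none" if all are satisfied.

[1] k + n = 29 + 16 = 45  ✔
[2] g + h + d = 1 + 30 + 17 = 48  ✔
[3] f^2 + n^2 = 15^2 + 16^2 = 225 + 256 = 481  ✔
[4] g = 1 > -1, so we need n ≤ 15; but n = 16 > 15  ✘
[5] j * h = 15 * 30 = 450  ✔
[6] g + f = 1 + 15 = 16; 16 < 18  ✔
[7] d + f = 17 + 15 = 32  ✔
[8] g + k = 1 + 29 = 30; 30 ≤ 32, bound 32 not met  ✘
[9] n * h = 16 * 30 = 480, not 477  ✘

The assignment fails constraints 4, 8, 9.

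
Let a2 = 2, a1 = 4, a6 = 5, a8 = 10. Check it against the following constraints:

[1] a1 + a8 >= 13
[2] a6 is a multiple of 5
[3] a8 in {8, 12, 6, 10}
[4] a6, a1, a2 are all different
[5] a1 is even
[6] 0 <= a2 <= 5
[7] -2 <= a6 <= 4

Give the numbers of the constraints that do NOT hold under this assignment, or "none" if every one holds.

The assignment fails constraint 7.

[1] a1 + a8 = 4 + 10 = 14; 14 ≥ 13 — satisfied.
[2] 5 / 5 = 1, so 5 divides 5 — satisfied.
[3] a8 = 10 is in {8, 12, 6, 10} — satisfied.
[4] values 5, 4, 2 are pairwise distinct — satisfied.
[5] a1 = 4 is even — satisfied.
[6] a2 = 2 lies in [0, 5] — satisfied.
[7] a6 = 5 is outside [-2, 4] — violated.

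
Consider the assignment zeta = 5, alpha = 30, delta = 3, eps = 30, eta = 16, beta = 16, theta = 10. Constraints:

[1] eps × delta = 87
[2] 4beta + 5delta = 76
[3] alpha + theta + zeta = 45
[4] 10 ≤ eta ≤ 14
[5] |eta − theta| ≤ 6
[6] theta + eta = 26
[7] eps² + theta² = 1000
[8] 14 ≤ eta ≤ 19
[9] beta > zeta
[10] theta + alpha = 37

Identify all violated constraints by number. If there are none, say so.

Constraints 1, 2, 4, and 10 are violated.

[1] eps × delta = 30 × 3 = 90, not 87  false
[2] 4beta + 5delta = 4(16) + 5(3) = 79, not 76  false
[3] alpha + theta + zeta = 30 + 10 + 5 = 45  true
[4] eta = 16 is outside [10, 14]  false
[5] |16 − 10| = 6; 6 ≤ 6  true
[6] theta + eta = 10 + 16 = 26  true
[7] eps² + theta² = 30² + 10² = 900 + 100 = 1000  true
[8] eta = 16 lies in [14, 19]  true
[9] beta = 16, zeta = 5; 16 > 5  true
[10] theta + alpha = 10 + 30 = 40, not 37  false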